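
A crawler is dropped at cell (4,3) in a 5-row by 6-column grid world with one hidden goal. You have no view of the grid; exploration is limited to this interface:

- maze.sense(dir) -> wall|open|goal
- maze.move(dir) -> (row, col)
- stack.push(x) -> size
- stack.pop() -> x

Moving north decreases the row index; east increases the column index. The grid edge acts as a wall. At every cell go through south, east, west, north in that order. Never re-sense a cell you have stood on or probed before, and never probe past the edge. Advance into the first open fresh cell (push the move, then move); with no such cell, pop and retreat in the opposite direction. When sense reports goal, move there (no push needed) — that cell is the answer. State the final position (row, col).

% sense dir=east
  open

% push x=east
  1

% move dir=east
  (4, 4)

% sense dir=east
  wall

% sense dir=north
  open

% push x=north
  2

% move dir=north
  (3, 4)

% sense dir=east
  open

% push x=east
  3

% move dir=east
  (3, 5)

% sense dir=north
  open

% push x=north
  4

% move dir=north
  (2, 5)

% sense dir=west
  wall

% sense dir=north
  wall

% pop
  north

% move dir=south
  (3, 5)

% pop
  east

% move dir=west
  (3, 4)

% sense dir=west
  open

% push x=west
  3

% move dir=west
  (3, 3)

% sense dir=west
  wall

% sense dir=north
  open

% push x=north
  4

% move dir=north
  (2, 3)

% sense dir=west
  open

% push x=west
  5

% move dir=west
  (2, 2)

% sense dir=west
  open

% push x=west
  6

% move dir=west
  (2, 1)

% sense dir=south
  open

% push x=south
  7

% move dir=south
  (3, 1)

% sense dir=south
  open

% push x=south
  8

% move dir=south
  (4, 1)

% sense dir=east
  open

% push x=east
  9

% move dir=east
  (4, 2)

% pop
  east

% move dir=west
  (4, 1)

% sense dir=west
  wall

% pop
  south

% move dir=north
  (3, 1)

% sense dir=west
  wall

% pop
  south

% move dir=north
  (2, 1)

% sense dir=west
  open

% push x=west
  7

% move dir=west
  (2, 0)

% sense dir=north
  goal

% move dir=north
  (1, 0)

Answer: (1, 0)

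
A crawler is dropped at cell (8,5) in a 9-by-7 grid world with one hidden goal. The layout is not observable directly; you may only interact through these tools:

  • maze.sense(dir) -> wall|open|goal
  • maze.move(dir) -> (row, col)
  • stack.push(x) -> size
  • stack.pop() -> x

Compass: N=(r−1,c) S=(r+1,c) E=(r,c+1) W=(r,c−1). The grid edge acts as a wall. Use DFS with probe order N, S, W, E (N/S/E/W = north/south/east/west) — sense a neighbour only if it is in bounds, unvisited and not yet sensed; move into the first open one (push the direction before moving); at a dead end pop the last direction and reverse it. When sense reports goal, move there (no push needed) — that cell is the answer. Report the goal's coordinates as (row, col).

// maze.sense(dir='north') ~> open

// stack.push(x='north') ~> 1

// maze.move(dir='north') ~> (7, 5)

// maze.sense(dir='north') ~> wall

// maze.sense(dir='west') ~> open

// stack.push(x='west') ~> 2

// maze.move(dir='west') ~> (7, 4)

// maze.sense(dir='north') ~> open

// stack.push(x='north') ~> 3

// maze.move(dir='north') ~> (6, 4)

// maze.sense(dir='north') ~> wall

// maze.sense(dir='west') ~> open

// stack.push(x='west') ~> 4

// maze.move(dir='west') ~> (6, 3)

// maze.sense(dir='north') ~> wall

// maze.sense(dir='south') ~> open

// stack.push(x='south') ~> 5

// maze.move(dir='south') ~> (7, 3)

// maze.sense(dir='south') ~> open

// stack.push(x='south') ~> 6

// maze.move(dir='south') ~> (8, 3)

// maze.sense(dir='west') ~> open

// stack.push(x='west') ~> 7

// maze.move(dir='west') ~> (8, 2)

// maze.sense(dir='north') ~> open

// stack.push(x='north') ~> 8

// maze.move(dir='north') ~> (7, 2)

// maze.sense(dir='north') ~> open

// stack.push(x='north') ~> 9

// maze.move(dir='north') ~> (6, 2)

// maze.sense(dir='north') ~> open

// stack.push(x='north') ~> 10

// maze.move(dir='north') ~> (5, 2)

// maze.sense(dir='north') ~> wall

// maze.sense(dir='west') ~> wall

// stack.pop() ~> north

// maze.move(dir='south') ~> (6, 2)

// maze.sense(dir='west') ~> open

// stack.push(x='west') ~> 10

// maze.move(dir='west') ~> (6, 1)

// maze.sense(dir='south') ~> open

// stack.push(x='south') ~> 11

// maze.move(dir='south') ~> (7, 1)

// maze.sense(dir='south') ~> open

// stack.push(x='south') ~> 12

// maze.move(dir='south') ~> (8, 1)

// maze.sense(dir='west') ~> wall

// stack.pop() ~> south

// maze.move(dir='north') ~> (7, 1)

// maze.sense(dir='west') ~> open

// stack.push(x='west') ~> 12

// maze.move(dir='west') ~> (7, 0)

// maze.sense(dir='north') ~> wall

// stack.pop() ~> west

// maze.move(dir='east') ~> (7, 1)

// stack.pop() ~> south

// maze.move(dir='north') ~> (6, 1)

// stack.pop() ~> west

// maze.move(dir='east') ~> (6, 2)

// stack.pop() ~> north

// maze.move(dir='south') ~> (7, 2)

// stack.pop() ~> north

// maze.move(dir='south') ~> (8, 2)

// stack.pop() ~> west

// maze.move(dir='east') ~> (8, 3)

// maze.sense(dir='east') ~> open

// stack.push(x='east') ~> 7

// maze.move(dir='east') ~> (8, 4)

// stack.pop() ~> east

// maze.move(dir='west') ~> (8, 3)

// stack.pop() ~> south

// maze.move(dir='north') ~> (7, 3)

// stack.pop() ~> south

// maze.move(dir='north') ~> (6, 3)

// stack.pop() ~> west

// maze.move(dir='east') ~> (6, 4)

// stack.pop() ~> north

// maze.move(dir='south') ~> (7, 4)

// stack.pop() ~> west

// maze.move(dir='east') ~> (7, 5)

// maze.sense(dir='east') ~> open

// stack.push(x='east') ~> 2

// maze.move(dir='east') ~> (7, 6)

// maze.sense(dir='north') ~> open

// stack.push(x='north') ~> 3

// maze.move(dir='north') ~> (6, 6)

// maze.sense(dir='north') ~> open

// stack.push(x='north') ~> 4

// maze.move(dir='north') ~> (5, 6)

// maze.sense(dir='north') ~> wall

// maze.sense(dir='west') ~> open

// stack.push(x='west') ~> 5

// maze.move(dir='west') ~> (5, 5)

// maze.sense(dir='north') ~> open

// stack.push(x='north') ~> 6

// maze.move(dir='north') ~> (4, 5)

// maze.sense(dir='north') ~> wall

// maze.sense(dir='west') ~> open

// stack.push(x='west') ~> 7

// maze.move(dir='west') ~> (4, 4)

// maze.sense(dir='north') ~> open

// stack.push(x='north') ~> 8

// maze.move(dir='north') ~> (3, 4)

// maze.sense(dir='north') ~> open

// stack.push(x='north') ~> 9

// maze.move(dir='north') ~> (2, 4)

// maze.sense(dir='north') ~> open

// stack.push(x='north') ~> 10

// maze.move(dir='north') ~> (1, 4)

// maze.sense(dir='north') ~> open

// stack.push(x='north') ~> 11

// maze.move(dir='north') ~> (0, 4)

// maze.sense(dir='west') ~> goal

// maze.move(dir='west') ~> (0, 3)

Answer: (0, 3)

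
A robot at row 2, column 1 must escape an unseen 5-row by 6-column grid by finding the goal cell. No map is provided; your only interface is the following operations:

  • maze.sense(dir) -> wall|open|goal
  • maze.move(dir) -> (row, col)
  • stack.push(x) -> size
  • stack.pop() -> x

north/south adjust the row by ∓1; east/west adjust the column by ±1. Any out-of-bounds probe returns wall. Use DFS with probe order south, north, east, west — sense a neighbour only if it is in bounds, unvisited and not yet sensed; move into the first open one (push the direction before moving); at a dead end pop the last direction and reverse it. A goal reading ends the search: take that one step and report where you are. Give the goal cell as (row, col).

-> maze.sense(dir→south)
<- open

-> stack.push(x→south)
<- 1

-> maze.move(dir→south)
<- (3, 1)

-> maze.sense(dir→south)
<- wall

-> maze.sense(dir→east)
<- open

-> stack.push(x→east)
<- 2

-> maze.move(dir→east)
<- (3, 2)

-> maze.sense(dir→south)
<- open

-> stack.push(x→south)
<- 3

-> maze.move(dir→south)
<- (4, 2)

-> maze.sense(dir→east)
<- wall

-> stack.pop()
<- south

-> maze.move(dir→north)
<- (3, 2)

-> maze.sense(dir→north)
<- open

-> stack.push(x→north)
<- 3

-> maze.move(dir→north)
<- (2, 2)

-> maze.sense(dir→north)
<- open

-> stack.push(x→north)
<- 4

-> maze.move(dir→north)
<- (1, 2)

-> maze.sense(dir→north)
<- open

-> stack.push(x→north)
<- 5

-> maze.move(dir→north)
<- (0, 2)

-> maze.sense(dir→east)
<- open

-> stack.push(x→east)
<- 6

-> maze.move(dir→east)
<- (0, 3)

-> maze.sense(dir→south)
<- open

-> stack.push(x→south)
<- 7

-> maze.move(dir→south)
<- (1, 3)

-> maze.sense(dir→south)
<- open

-> stack.push(x→south)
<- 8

-> maze.move(dir→south)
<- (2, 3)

-> maze.sense(dir→south)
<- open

-> stack.push(x→south)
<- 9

-> maze.move(dir→south)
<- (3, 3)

-> maze.sense(dir→east)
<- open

-> stack.push(x→east)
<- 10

-> maze.move(dir→east)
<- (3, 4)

-> maze.sense(dir→south)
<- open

-> stack.push(x→south)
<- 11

-> maze.move(dir→south)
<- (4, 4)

-> maze.sense(dir→east)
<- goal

-> maze.move(dir→east)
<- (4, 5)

Answer: (4, 5)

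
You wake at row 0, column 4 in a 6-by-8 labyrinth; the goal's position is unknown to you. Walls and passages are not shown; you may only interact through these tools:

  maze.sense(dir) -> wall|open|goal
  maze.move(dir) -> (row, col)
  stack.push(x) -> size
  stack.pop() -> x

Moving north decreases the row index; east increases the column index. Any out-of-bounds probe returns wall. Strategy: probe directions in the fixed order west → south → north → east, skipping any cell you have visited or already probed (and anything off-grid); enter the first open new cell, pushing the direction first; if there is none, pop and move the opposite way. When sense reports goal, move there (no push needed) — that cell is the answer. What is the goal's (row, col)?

-> maze.sense(dir=west)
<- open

-> stack.push(x=west)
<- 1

-> maze.move(dir=west)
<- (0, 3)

-> maze.sense(dir=west)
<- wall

-> maze.sense(dir=south)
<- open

-> stack.push(x=south)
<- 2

-> maze.move(dir=south)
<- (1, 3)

-> maze.sense(dir=west)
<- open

-> stack.push(x=west)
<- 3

-> maze.move(dir=west)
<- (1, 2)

-> maze.sense(dir=west)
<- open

-> stack.push(x=west)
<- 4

-> maze.move(dir=west)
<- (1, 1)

-> maze.sense(dir=west)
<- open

-> stack.push(x=west)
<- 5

-> maze.move(dir=west)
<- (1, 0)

-> maze.sense(dir=south)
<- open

-> stack.push(x=south)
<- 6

-> maze.move(dir=south)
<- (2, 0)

-> maze.sense(dir=south)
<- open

-> stack.push(x=south)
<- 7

-> maze.move(dir=south)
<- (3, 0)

-> maze.sense(dir=south)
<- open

-> stack.push(x=south)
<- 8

-> maze.move(dir=south)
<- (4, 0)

-> maze.sense(dir=south)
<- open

-> stack.push(x=south)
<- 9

-> maze.move(dir=south)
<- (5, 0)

-> maze.sense(dir=east)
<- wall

-> stack.pop()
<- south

-> maze.move(dir=north)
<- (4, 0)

-> maze.sense(dir=east)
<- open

-> stack.push(x=east)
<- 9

-> maze.move(dir=east)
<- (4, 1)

-> maze.sense(dir=north)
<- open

-> stack.push(x=north)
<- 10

-> maze.move(dir=north)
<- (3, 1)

-> maze.sense(dir=north)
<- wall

-> maze.sense(dir=east)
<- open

-> stack.push(x=east)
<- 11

-> maze.move(dir=east)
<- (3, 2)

-> maze.sense(dir=south)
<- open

-> stack.push(x=south)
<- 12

-> maze.move(dir=south)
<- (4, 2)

-> maze.sense(dir=south)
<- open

-> stack.push(x=south)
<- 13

-> maze.move(dir=south)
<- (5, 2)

-> maze.sense(dir=east)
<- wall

-> stack.pop()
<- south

-> maze.move(dir=north)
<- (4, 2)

-> maze.sense(dir=east)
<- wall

-> stack.pop()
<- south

-> maze.move(dir=north)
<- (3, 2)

-> maze.sense(dir=north)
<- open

-> stack.push(x=north)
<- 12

-> maze.move(dir=north)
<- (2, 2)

-> maze.sense(dir=east)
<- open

-> stack.push(x=east)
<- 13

-> maze.move(dir=east)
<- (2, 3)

-> maze.sense(dir=south)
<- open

-> stack.push(x=south)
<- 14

-> maze.move(dir=south)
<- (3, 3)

-> maze.sense(dir=east)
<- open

-> stack.push(x=east)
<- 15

-> maze.move(dir=east)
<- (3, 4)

-> maze.sense(dir=south)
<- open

-> stack.push(x=south)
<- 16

-> maze.move(dir=south)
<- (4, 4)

-> maze.sense(dir=south)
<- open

-> stack.push(x=south)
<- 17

-> maze.move(dir=south)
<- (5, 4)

-> maze.sense(dir=east)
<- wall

-> stack.pop()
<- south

-> maze.move(dir=north)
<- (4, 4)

-> maze.sense(dir=east)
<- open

-> stack.push(x=east)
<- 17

-> maze.move(dir=east)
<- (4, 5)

-> maze.sense(dir=north)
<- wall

-> maze.sense(dir=east)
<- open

-> stack.push(x=east)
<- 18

-> maze.move(dir=east)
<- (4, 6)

-> maze.sense(dir=south)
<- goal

-> maze.move(dir=south)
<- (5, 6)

Answer: (5, 6)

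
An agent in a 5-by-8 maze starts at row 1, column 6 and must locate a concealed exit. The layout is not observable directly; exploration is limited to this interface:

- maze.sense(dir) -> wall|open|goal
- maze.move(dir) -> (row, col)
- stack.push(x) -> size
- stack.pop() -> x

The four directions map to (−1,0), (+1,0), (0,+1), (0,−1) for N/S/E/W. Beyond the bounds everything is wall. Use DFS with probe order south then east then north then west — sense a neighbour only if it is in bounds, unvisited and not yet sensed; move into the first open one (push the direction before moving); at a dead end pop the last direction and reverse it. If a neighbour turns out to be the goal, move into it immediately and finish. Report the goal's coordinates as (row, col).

·→ sense(south)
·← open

·→ push(south)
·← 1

·→ move(south)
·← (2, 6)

·→ sense(south)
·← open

·→ push(south)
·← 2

·→ move(south)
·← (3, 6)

·→ sense(south)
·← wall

·→ sense(east)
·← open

·→ push(east)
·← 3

·→ move(east)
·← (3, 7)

·→ sense(south)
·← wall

·→ sense(north)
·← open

·→ push(north)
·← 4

·→ move(north)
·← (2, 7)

·→ sense(north)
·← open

·→ push(north)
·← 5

·→ move(north)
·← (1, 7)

·→ sense(north)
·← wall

·→ pop()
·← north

·→ move(south)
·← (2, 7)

·→ pop()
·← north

·→ move(south)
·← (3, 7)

·→ pop()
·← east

·→ move(west)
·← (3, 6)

·→ sense(west)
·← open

·→ push(west)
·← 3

·→ move(west)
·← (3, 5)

·→ sense(south)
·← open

·→ push(south)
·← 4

·→ move(south)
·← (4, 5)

·→ sense(west)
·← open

·→ push(west)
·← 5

·→ move(west)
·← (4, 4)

·→ sense(north)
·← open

·→ push(north)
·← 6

·→ move(north)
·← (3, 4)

·→ sense(north)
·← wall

·→ sense(west)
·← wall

·→ pop()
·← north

·→ move(south)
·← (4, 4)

·→ sense(west)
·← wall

·→ pop()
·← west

·→ move(east)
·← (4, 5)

·→ pop()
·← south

·→ move(north)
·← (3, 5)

·→ sense(north)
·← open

·→ push(north)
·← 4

·→ move(north)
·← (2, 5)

·→ sense(north)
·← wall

·→ pop()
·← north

·→ move(south)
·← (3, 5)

·→ pop()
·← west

·→ move(east)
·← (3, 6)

·→ pop()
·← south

·→ move(north)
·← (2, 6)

·→ pop()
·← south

·→ move(north)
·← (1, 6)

·→ sense(north)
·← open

·→ push(north)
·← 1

·→ move(north)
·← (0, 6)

·→ sense(west)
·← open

·→ push(west)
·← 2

·→ move(west)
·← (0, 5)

·→ sense(west)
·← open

·→ push(west)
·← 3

·→ move(west)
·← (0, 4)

·→ sense(south)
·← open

·→ push(south)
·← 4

·→ move(south)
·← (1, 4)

·→ sense(west)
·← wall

·→ pop()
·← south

·→ move(north)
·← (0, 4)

·→ sense(west)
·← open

·→ push(west)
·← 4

·→ move(west)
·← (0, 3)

·→ sense(west)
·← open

·→ push(west)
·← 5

·→ move(west)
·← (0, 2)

·→ sense(south)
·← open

·→ push(south)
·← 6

·→ move(south)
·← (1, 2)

·→ sense(south)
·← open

·→ push(south)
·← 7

·→ move(south)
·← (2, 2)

·→ sense(south)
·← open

·→ push(south)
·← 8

·→ move(south)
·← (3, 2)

·→ sense(south)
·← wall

·→ sense(west)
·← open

·→ push(west)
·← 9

·→ move(west)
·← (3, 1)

·→ sense(south)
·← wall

·→ sense(north)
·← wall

·→ sense(west)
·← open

·→ push(west)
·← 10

·→ move(west)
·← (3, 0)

·→ sense(south)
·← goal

·→ move(south)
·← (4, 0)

Answer: (4, 0)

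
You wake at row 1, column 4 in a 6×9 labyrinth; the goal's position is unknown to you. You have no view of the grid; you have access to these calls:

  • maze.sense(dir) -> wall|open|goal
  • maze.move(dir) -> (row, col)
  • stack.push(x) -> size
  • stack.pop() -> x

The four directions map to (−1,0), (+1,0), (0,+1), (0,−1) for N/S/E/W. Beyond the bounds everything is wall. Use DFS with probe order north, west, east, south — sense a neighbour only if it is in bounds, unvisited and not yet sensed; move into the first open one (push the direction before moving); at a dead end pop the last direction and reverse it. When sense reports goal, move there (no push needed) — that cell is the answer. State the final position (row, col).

[in] maze.sense north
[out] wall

[in] maze.sense west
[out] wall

[in] maze.sense east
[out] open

[in] stack.push east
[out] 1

[in] maze.move east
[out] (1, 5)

[in] maze.sense north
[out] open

[in] stack.push north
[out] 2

[in] maze.move north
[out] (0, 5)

[in] maze.sense east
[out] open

[in] stack.push east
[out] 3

[in] maze.move east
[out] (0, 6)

[in] maze.sense east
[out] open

[in] stack.push east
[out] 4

[in] maze.move east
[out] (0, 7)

[in] maze.sense east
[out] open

[in] stack.push east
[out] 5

[in] maze.move east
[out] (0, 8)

[in] maze.sense south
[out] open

[in] stack.push south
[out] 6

[in] maze.move south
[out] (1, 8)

[in] maze.sense west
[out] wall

[in] maze.sense south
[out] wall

[in] stack.pop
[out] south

[in] maze.move north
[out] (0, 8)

[in] stack.pop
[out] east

[in] maze.move west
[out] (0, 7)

[in] stack.pop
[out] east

[in] maze.move west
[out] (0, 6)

[in] maze.sense south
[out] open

[in] stack.push south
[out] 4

[in] maze.move south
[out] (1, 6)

[in] maze.sense south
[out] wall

[in] stack.pop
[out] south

[in] maze.move north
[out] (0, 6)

[in] stack.pop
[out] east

[in] maze.move west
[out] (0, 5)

[in] stack.pop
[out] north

[in] maze.move south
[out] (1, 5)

[in] maze.sense south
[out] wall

[in] stack.pop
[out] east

[in] maze.move west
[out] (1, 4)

[in] maze.sense south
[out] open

[in] stack.push south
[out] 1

[in] maze.move south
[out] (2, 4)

[in] maze.sense west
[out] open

[in] stack.push west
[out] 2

[in] maze.move west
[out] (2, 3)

[in] maze.sense west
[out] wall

[in] maze.sense south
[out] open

[in] stack.push south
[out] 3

[in] maze.move south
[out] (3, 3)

[in] maze.sense west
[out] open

[in] stack.push west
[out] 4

[in] maze.move west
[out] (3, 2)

[in] maze.sense west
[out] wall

[in] maze.sense south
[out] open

[in] stack.push south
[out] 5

[in] maze.move south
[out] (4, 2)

[in] maze.sense west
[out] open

[in] stack.push west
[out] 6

[in] maze.move west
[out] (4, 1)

[in] maze.sense west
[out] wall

[in] maze.sense south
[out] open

[in] stack.push south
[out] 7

[in] maze.move south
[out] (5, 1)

[in] maze.sense west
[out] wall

[in] maze.sense east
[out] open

[in] stack.push east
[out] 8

[in] maze.move east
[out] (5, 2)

[in] maze.sense east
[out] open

[in] stack.push east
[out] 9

[in] maze.move east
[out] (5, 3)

[in] maze.sense north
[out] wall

[in] maze.sense east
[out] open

[in] stack.push east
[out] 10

[in] maze.move east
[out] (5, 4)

[in] maze.sense north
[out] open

[in] stack.push north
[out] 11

[in] maze.move north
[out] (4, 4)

[in] maze.sense north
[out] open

[in] stack.push north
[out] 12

[in] maze.move north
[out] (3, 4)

[in] maze.sense east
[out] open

[in] stack.push east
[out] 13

[in] maze.move east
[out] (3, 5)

[in] maze.sense east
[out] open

[in] stack.push east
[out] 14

[in] maze.move east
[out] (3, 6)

[in] maze.sense east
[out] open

[in] stack.push east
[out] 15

[in] maze.move east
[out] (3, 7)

[in] maze.sense north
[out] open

[in] stack.push north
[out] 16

[in] maze.move north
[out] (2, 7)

[in] stack.pop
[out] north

[in] maze.move south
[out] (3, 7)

[in] maze.sense east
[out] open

[in] stack.push east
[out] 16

[in] maze.move east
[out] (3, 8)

[in] maze.sense south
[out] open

[in] stack.push south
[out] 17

[in] maze.move south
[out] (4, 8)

[in] maze.sense west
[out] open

[in] stack.push west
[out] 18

[in] maze.move west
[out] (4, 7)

[in] maze.sense west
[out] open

[in] stack.push west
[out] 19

[in] maze.move west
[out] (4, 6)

[in] maze.sense west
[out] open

[in] stack.push west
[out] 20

[in] maze.move west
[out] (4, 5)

[in] maze.sense south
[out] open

[in] stack.push south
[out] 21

[in] maze.move south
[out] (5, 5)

[in] maze.sense east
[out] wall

[in] stack.pop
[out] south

[in] maze.move north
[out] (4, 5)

[in] stack.pop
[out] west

[in] maze.move east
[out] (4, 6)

[in] stack.pop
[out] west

[in] maze.move east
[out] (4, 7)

[in] maze.sense south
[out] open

[in] stack.push south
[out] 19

[in] maze.move south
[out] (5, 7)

[in] maze.sense east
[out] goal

[in] maze.move east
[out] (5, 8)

Answer: (5, 8)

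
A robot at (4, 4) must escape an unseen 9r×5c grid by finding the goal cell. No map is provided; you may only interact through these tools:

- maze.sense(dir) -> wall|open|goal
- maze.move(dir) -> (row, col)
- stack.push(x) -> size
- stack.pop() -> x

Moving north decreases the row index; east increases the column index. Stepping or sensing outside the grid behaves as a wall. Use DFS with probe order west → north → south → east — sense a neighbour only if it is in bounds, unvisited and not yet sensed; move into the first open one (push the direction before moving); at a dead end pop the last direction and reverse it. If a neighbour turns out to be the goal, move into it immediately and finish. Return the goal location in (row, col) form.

Using maze.sense on dir→west, and get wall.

Next I call maze.sense on dir→north, yielding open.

I try stack.push on x→north, → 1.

Using maze.move on dir→north, giving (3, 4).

I call maze.sense on dir→west, and get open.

Next I call stack.push on x→west, : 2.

I invoke maze.move on dir→west, giving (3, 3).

Then maze.sense on dir→west, → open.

I use stack.push on x→west, and see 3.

I call maze.move on dir→west, and observe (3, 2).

I use maze.sense on dir→west, giving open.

I try stack.push on x→west, → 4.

I try maze.move on dir→west, and observe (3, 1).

Now I run maze.sense on dir→west, yielding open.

Using stack.push on x→west, → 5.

I run maze.move on dir→west, : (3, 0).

Calling maze.sense on dir→north, and get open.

Then stack.push on x→north, and see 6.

I invoke maze.move on dir→north, : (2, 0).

Calling maze.sense on dir→north, giving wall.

Invoking maze.sense on dir→east, which returns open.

I run stack.push on x→east, — result: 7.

Then maze.move on dir→east, yielding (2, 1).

Calling maze.sense on dir→north, and get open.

Then stack.push on x→north, and see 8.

I call maze.move on dir→north, and get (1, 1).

Now I run maze.sense on dir→north, — result: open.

Using stack.push on x→north, and get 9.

Then maze.move on dir→north, : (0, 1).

I invoke maze.sense on dir→west, giving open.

I try stack.push on x→west, and observe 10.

Next I call maze.move on dir→west, and observe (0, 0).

I run stack.pop, giving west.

Calling maze.move on dir→east, giving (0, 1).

Then maze.sense on dir→east, — result: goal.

Next I call maze.move on dir→east, → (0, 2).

Answer: (0, 2)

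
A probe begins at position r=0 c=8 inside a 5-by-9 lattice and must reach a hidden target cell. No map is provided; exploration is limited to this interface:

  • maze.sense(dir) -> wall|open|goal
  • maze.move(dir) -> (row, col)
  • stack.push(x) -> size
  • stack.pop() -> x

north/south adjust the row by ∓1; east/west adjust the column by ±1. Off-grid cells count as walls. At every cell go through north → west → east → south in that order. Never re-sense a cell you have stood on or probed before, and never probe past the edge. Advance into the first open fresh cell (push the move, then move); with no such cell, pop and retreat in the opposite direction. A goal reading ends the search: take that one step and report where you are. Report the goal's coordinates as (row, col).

Act: maze.sense[dir: west]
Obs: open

Act: stack.push[x: west]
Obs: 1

Act: maze.move[dir: west]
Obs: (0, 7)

Act: maze.sense[dir: west]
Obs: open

Act: stack.push[x: west]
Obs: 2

Act: maze.move[dir: west]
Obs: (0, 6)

Act: maze.sense[dir: west]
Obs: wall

Act: maze.sense[dir: south]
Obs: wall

Act: stack.pop[]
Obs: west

Act: maze.move[dir: east]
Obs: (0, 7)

Act: maze.sense[dir: south]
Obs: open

Act: stack.push[x: south]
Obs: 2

Act: maze.move[dir: south]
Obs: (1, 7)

Act: maze.sense[dir: east]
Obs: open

Act: stack.push[x: east]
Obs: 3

Act: maze.move[dir: east]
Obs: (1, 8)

Act: maze.sense[dir: south]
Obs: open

Act: stack.push[x: south]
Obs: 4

Act: maze.move[dir: south]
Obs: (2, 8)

Act: maze.sense[dir: west]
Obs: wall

Act: maze.sense[dir: south]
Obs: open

Act: stack.push[x: south]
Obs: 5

Act: maze.move[dir: south]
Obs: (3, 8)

Act: maze.sense[dir: west]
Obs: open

Act: stack.push[x: west]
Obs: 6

Act: maze.move[dir: west]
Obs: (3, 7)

Act: maze.sense[dir: west]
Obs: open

Act: stack.push[x: west]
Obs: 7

Act: maze.move[dir: west]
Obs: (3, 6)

Act: maze.sense[dir: north]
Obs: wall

Act: maze.sense[dir: west]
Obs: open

Act: stack.push[x: west]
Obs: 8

Act: maze.move[dir: west]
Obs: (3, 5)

Act: maze.sense[dir: north]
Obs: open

Act: stack.push[x: north]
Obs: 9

Act: maze.move[dir: north]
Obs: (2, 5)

Act: maze.sense[dir: north]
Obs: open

Act: stack.push[x: north]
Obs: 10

Act: maze.move[dir: north]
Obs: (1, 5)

Act: maze.sense[dir: west]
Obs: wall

Act: stack.pop[]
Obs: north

Act: maze.move[dir: south]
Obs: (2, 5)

Act: maze.sense[dir: west]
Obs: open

Act: stack.push[x: west]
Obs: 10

Act: maze.move[dir: west]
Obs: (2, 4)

Act: maze.sense[dir: west]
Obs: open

Act: stack.push[x: west]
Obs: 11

Act: maze.move[dir: west]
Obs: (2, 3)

Act: maze.sense[dir: north]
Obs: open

Act: stack.push[x: north]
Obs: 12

Act: maze.move[dir: north]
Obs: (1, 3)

Act: maze.sense[dir: north]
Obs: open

Act: stack.push[x: north]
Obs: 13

Act: maze.move[dir: north]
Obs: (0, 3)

Act: maze.sense[dir: west]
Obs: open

Act: stack.push[x: west]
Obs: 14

Act: maze.move[dir: west]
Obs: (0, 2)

Act: maze.sense[dir: west]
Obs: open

Act: stack.push[x: west]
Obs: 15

Act: maze.move[dir: west]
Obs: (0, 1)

Act: maze.sense[dir: west]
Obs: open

Act: stack.push[x: west]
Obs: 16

Act: maze.move[dir: west]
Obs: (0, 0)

Act: maze.sense[dir: south]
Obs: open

Act: stack.push[x: south]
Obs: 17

Act: maze.move[dir: south]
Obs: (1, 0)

Act: maze.sense[dir: east]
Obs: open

Act: stack.push[x: east]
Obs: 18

Act: maze.move[dir: east]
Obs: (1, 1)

Act: maze.sense[dir: east]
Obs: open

Act: stack.push[x: east]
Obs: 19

Act: maze.move[dir: east]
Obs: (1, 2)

Act: maze.sense[dir: south]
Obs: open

Act: stack.push[x: south]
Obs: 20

Act: maze.move[dir: south]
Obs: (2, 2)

Act: maze.sense[dir: west]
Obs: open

Act: stack.push[x: west]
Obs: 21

Act: maze.move[dir: west]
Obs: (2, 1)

Act: maze.sense[dir: west]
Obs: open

Act: stack.push[x: west]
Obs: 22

Act: maze.move[dir: west]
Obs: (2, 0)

Act: maze.sense[dir: south]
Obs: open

Act: stack.push[x: south]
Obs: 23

Act: maze.move[dir: south]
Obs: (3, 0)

Act: maze.sense[dir: east]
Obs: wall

Act: maze.sense[dir: south]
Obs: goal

Act: maze.move[dir: south]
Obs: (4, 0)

Answer: (4, 0)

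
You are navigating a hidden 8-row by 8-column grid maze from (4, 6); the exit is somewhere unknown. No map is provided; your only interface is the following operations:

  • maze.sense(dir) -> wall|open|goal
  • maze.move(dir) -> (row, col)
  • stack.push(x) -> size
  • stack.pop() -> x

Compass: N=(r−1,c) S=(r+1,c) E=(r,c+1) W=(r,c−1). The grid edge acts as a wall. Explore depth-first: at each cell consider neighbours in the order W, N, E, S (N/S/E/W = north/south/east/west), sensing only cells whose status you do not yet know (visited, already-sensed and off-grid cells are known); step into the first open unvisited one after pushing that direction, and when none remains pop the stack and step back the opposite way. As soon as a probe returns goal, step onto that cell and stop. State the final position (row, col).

Calling maze.sense using west, which returns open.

Calling stack.push using west, giving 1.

Then maze.move using west, — result: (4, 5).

Then maze.sense using west, and observe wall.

I try maze.sense using north, and see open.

I run stack.push using north, giving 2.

Next I call maze.move using north, and see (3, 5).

Next I call maze.sense using west, yielding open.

I invoke stack.push using west, and see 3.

I invoke maze.move using west, and see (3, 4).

I run maze.sense using west, giving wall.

I run maze.sense using north, and see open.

I run stack.push using north, yielding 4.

I invoke maze.move using north, and see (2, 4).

Next I call maze.sense using west, → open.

I run stack.push using west, → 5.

Invoking maze.move using west, and see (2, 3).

Next I call maze.sense using west, and see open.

Invoking stack.push using west, and get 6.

I run maze.move using west, and get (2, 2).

I run maze.sense using west, yielding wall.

I use maze.sense using north, and get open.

I call stack.push using north, and get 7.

Calling maze.move using north, and get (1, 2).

I call maze.sense using west, — result: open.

I call stack.push using west, : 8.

I run maze.move using west, and observe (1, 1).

Next I call maze.sense using west, and get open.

I invoke stack.push using west, → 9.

I use maze.move using west, and see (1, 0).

Calling maze.sense using north, and get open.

Calling stack.push using north, — result: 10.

Then maze.move using north, and see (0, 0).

Using maze.sense using east, — result: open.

I try stack.push using east, → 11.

I use maze.move using east, — result: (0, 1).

I invoke maze.sense using east, which returns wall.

I invoke stack.pop, : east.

I call maze.move using west, and get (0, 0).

Then stack.pop(), — result: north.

I use maze.move using south, and get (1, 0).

Calling maze.sense using south, : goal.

I try maze.move using south, giving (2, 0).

Answer: (2, 0)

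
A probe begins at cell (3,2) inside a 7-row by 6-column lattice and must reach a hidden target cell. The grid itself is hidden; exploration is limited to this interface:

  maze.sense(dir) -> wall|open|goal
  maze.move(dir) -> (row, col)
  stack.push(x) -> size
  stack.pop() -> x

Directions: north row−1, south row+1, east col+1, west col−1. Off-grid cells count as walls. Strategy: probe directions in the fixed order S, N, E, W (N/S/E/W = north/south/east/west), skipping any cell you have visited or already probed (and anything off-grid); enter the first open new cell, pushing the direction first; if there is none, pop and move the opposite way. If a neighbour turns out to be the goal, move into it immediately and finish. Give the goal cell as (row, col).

==> sense(south)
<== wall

==> sense(north)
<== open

==> push(north)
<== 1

==> move(north)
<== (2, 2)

==> sense(north)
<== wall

==> sense(east)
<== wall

==> sense(west)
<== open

==> push(west)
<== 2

==> move(west)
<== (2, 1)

==> sense(south)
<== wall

==> sense(north)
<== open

==> push(north)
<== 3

==> move(north)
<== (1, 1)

==> sense(north)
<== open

==> push(north)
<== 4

==> move(north)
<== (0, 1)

==> sense(east)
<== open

==> push(east)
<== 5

==> move(east)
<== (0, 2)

==> sense(east)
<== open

==> push(east)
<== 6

==> move(east)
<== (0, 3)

==> sense(south)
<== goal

==> move(south)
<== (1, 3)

Answer: (1, 3)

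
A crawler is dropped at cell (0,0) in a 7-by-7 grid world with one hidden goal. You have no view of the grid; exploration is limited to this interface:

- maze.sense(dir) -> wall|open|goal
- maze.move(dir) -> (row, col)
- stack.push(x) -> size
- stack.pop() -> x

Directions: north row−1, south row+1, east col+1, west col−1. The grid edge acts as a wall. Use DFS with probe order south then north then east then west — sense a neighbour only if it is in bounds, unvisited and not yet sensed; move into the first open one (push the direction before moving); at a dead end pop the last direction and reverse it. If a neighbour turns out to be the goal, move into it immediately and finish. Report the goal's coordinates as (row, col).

-> maze.sense(south)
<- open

-> stack.push(south)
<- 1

-> maze.move(south)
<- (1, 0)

-> maze.sense(south)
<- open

-> stack.push(south)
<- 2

-> maze.move(south)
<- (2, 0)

-> maze.sense(south)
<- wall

-> maze.sense(east)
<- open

-> stack.push(east)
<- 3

-> maze.move(east)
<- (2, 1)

-> maze.sense(south)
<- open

-> stack.push(south)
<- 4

-> maze.move(south)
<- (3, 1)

-> maze.sense(south)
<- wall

-> maze.sense(east)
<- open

-> stack.push(east)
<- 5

-> maze.move(east)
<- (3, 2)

-> maze.sense(south)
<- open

-> stack.push(south)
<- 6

-> maze.move(south)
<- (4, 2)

-> maze.sense(south)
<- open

-> stack.push(south)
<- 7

-> maze.move(south)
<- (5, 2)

-> maze.sense(south)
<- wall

-> maze.sense(east)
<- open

-> stack.push(east)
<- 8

-> maze.move(east)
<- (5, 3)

-> maze.sense(south)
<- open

-> stack.push(south)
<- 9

-> maze.move(south)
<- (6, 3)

-> maze.sense(east)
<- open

-> stack.push(east)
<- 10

-> maze.move(east)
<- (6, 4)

-> maze.sense(north)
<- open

-> stack.push(north)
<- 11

-> maze.move(north)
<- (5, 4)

-> maze.sense(north)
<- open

-> stack.push(north)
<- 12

-> maze.move(north)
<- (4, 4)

-> maze.sense(north)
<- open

-> stack.push(north)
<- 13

-> maze.move(north)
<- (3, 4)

-> maze.sense(north)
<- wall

-> maze.sense(east)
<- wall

-> maze.sense(west)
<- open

-> stack.push(west)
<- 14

-> maze.move(west)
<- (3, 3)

-> maze.sense(south)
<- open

-> stack.push(south)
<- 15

-> maze.move(south)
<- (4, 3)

-> stack.pop()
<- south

-> maze.move(north)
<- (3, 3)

-> maze.sense(north)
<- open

-> stack.push(north)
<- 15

-> maze.move(north)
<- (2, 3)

-> maze.sense(north)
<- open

-> stack.push(north)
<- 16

-> maze.move(north)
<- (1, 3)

-> maze.sense(north)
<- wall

-> maze.sense(east)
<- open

-> stack.push(east)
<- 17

-> maze.move(east)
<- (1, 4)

-> maze.sense(north)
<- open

-> stack.push(north)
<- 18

-> maze.move(north)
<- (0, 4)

-> maze.sense(east)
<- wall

-> stack.pop()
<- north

-> maze.move(south)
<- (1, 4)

-> maze.sense(east)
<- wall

-> stack.pop()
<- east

-> maze.move(west)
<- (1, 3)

-> maze.sense(west)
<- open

-> stack.push(west)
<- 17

-> maze.move(west)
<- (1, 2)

-> maze.sense(south)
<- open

-> stack.push(south)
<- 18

-> maze.move(south)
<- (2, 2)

-> stack.pop()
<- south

-> maze.move(north)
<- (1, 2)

-> maze.sense(north)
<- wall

-> maze.sense(west)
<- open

-> stack.push(west)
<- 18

-> maze.move(west)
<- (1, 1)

-> maze.sense(north)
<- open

-> stack.push(north)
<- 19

-> maze.move(north)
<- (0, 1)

-> stack.pop()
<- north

-> maze.move(south)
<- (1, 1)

-> stack.pop()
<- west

-> maze.move(east)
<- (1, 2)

-> stack.pop()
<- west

-> maze.move(east)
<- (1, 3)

-> stack.pop()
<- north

-> maze.move(south)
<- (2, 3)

-> stack.pop()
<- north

-> maze.move(south)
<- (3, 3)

-> stack.pop()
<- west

-> maze.move(east)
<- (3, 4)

-> stack.pop()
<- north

-> maze.move(south)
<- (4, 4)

-> maze.sense(east)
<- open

-> stack.push(east)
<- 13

-> maze.move(east)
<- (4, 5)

-> maze.sense(south)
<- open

-> stack.push(south)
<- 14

-> maze.move(south)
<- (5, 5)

-> maze.sense(south)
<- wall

-> maze.sense(east)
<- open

-> stack.push(east)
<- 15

-> maze.move(east)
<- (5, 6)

-> maze.sense(south)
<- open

-> stack.push(south)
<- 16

-> maze.move(south)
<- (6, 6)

-> stack.pop()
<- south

-> maze.move(north)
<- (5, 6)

-> maze.sense(north)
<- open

-> stack.push(north)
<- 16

-> maze.move(north)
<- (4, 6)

-> maze.sense(north)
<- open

-> stack.push(north)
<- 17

-> maze.move(north)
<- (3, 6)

-> maze.sense(north)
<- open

-> stack.push(north)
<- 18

-> maze.move(north)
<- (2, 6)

-> maze.sense(north)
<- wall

-> maze.sense(west)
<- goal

-> maze.move(west)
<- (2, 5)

Answer: (2, 5)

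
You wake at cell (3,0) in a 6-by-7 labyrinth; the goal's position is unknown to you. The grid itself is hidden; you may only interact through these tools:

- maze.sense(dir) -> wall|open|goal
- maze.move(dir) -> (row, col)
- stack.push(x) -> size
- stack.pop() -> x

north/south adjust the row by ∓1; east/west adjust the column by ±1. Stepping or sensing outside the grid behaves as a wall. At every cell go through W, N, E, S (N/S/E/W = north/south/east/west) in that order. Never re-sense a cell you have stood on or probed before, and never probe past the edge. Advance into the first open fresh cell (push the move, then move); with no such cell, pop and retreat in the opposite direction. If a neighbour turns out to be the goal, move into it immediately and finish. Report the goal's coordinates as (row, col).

~$ sense dir=north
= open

~$ push x=north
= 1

~$ move dir=north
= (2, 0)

~$ sense dir=north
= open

~$ push x=north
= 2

~$ move dir=north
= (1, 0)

~$ sense dir=north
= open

~$ push x=north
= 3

~$ move dir=north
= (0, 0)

~$ sense dir=east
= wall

~$ pop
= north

~$ move dir=south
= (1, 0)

~$ sense dir=east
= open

~$ push x=east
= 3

~$ move dir=east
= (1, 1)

~$ sense dir=east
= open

~$ push x=east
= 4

~$ move dir=east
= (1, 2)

~$ sense dir=north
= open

~$ push x=north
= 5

~$ move dir=north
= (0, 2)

~$ sense dir=east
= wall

~$ pop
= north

~$ move dir=south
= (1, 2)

~$ sense dir=east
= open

~$ push x=east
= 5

~$ move dir=east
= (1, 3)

~$ sense dir=east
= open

~$ push x=east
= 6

~$ move dir=east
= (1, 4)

~$ sense dir=north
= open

~$ push x=north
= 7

~$ move dir=north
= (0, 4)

~$ sense dir=east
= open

~$ push x=east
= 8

~$ move dir=east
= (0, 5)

~$ sense dir=east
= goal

~$ move dir=east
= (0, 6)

Answer: (0, 6)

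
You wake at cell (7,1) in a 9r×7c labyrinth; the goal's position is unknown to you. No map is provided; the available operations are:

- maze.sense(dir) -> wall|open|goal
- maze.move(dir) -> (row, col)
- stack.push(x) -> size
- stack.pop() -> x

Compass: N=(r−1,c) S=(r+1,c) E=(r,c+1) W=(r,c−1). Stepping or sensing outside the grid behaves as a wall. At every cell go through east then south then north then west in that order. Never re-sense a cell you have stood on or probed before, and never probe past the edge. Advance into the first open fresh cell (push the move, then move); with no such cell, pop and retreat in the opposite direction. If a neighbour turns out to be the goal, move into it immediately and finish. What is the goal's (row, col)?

Then maze.sense on dir='east', and see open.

Then stack.push on x='east', which returns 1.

I invoke maze.move on dir='east', → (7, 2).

Invoking maze.sense on dir='east', → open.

Invoking stack.push on x='east', : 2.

I try maze.move on dir='east', → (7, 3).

Then maze.sense on dir='east', and observe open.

Now I run stack.push on x='east', giving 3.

Now I run maze.move on dir='east', : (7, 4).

I invoke maze.sense on dir='east', which returns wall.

Now I run maze.sense on dir='south', : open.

I invoke stack.push on x='south', and get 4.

Invoking maze.move on dir='south', which returns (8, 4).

Then maze.sense on dir='east', and see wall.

Next I call maze.sense on dir='west', which returns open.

I use stack.push on x='west', and see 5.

I invoke maze.move on dir='west', which returns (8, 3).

Using maze.sense on dir='west', and see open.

Invoking stack.push on x='west', → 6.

Using maze.move on dir='west', : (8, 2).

I try maze.sense on dir='west', which returns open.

I invoke stack.push on x='west', which returns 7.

Now I run maze.move on dir='west', → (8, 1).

Then maze.sense on dir='west', : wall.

I try stack.pop(), yielding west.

I run maze.move on dir='east', which returns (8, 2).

I run stack.pop(), giving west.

I try maze.move on dir='east', : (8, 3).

I use stack.pop, which returns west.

I run maze.move on dir='east', and get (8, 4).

Now I run stack.pop(), giving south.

Calling maze.move on dir='north', yielding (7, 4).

I run maze.sense on dir='north', → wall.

Calling stack.pop, — result: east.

Calling maze.move on dir='west', yielding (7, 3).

I try maze.sense on dir='north', : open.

I use stack.push on x='north', giving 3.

Then maze.move on dir='north', — result: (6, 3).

Using maze.sense on dir='north', and see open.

I try stack.push on x='north', : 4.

I run maze.move on dir='north', and observe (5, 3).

Using maze.sense on dir='east', yielding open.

I run stack.push on x='east', and get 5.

Invoking maze.move on dir='east', yielding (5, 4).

Then maze.sense on dir='east', — result: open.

Then stack.push on x='east', giving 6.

Invoking maze.move on dir='east', and get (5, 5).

Then maze.sense on dir='east', and observe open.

Invoking stack.push on x='east', and see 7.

I try maze.move on dir='east', giving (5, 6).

I invoke maze.sense on dir='south', and see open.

Then stack.push on x='south', → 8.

Then maze.move on dir='south', and observe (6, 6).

Now I run maze.sense on dir='south', and get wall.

Now I run maze.sense on dir='west', and get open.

Invoking stack.push on x='west', → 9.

Invoking maze.move on dir='west', yielding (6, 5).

Now I run stack.pop, : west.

Next I call maze.move on dir='east', : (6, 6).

Next I call stack.pop, and observe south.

Now I run maze.move on dir='north', : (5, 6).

Then maze.sense on dir='north', and observe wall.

I invoke stack.pop(), — result: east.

I try maze.move on dir='west', — result: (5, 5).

Calling maze.sense on dir='north', yielding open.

I run stack.push on x='north', — result: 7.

Now I run maze.move on dir='north', which returns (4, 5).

Then maze.sense on dir='north', and see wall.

I try maze.sense on dir='west', : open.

Then stack.push on x='west', — result: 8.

I invoke maze.move on dir='west', which returns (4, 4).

I invoke maze.sense on dir='north', giving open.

I call stack.push on x='north', — result: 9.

Now I run maze.move on dir='north', and observe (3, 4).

Using maze.sense on dir='north', and observe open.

Then stack.push on x='north', : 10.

Next I call maze.move on dir='north', giving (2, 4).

I run maze.sense on dir='east', → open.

I try stack.push on x='east', yielding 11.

Then maze.move on dir='east', → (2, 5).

I use maze.sense on dir='east', : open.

I invoke stack.push on x='east', → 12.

I run maze.move on dir='east', and see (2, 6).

Calling maze.sense on dir='south', which returns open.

I use stack.push on x='south', which returns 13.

I call maze.move on dir='south', and get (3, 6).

I try stack.pop(), giving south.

I run maze.move on dir='north', : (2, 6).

I call maze.sense on dir='north', and get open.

I use stack.push on x='north', yielding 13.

Next I call maze.move on dir='north', and get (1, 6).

Then maze.sense on dir='north', yielding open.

I call stack.push on x='north', giving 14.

I use maze.move on dir='north', — result: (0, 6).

I call maze.sense on dir='west', and see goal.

Next I call maze.move on dir='west', → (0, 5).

Answer: (0, 5)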